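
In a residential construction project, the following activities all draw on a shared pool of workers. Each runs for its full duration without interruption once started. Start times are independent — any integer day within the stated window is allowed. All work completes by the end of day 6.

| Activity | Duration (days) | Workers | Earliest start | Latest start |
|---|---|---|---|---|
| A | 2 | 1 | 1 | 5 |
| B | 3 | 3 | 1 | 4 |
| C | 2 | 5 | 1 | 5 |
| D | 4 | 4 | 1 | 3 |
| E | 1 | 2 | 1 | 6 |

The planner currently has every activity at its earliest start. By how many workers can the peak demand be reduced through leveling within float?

8

Early-start peak: d1:15  d2:13  d3:7  d4:4  d5:0  d6:0 ⇒ 15.
Leveled (A@1, B@3, C@1, D@3, E@6): d1:6  d2:6  d3:7  d4:7  d5:7  d6:6 ⇒ 7.
Reduction 15 − 7 = 8.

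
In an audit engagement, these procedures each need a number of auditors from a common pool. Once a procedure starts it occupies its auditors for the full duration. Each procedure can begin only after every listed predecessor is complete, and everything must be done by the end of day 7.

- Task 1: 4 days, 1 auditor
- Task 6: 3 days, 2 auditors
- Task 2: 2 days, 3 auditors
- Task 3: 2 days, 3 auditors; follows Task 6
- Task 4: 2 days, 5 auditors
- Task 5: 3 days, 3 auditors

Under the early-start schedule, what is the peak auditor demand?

14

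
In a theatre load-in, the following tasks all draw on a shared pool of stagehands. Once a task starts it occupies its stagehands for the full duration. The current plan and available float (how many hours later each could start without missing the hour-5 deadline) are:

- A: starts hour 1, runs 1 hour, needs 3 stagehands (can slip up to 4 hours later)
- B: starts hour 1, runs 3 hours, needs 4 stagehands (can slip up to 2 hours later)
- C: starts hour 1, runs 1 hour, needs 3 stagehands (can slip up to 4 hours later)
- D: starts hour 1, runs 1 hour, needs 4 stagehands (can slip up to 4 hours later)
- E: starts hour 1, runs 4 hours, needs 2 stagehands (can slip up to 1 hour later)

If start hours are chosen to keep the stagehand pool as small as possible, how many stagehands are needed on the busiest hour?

6

Early-start (A@1, B@1, C@1, D@1, E@1) gives peak 16: h1:16  h2:6  h3:6  h4:2  h5:0.
Shift B→2, D→5, E→2.
Schedule A@1, B@2, C@1, D@5, E@2: h1:6  h2:6  h3:6  h4:6  h5:6 — peak 6.
Total stagehand-hours = 30 over 5 hours ⇒ peak ≥ ⌈30/5⌉ = 6, so 6 is optimal.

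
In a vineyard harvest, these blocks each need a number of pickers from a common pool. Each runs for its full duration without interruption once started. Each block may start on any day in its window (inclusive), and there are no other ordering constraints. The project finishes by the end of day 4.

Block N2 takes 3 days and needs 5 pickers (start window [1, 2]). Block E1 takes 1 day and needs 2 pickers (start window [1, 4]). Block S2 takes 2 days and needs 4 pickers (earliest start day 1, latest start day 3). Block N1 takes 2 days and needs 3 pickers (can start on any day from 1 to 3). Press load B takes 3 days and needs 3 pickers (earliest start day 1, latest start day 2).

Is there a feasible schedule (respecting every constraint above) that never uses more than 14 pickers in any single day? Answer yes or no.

yes

Schedule Block N2@1, Block E1@1, Block S2@1, Block N1@3, Press load B@2: d1:11  d2:12  d3:11  d4:6 — peak 12 ≤ 14.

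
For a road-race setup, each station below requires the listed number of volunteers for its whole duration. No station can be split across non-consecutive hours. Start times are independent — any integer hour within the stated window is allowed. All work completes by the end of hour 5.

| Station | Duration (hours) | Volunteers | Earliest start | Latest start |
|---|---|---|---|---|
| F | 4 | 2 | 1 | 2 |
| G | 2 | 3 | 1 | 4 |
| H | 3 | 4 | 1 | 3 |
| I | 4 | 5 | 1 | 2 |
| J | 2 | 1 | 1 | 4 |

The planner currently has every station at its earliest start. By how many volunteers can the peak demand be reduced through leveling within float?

Early-start peak: h1:15  h2:15  h3:11  h4:7  h5:0 ⇒ 15.
Leveled (F@1, G@1, H@3, I@1, J@1): h1:11  h2:11  h3:11  h4:11  h5:4 ⇒ 11.
Reduction 15 − 11 = 4.

4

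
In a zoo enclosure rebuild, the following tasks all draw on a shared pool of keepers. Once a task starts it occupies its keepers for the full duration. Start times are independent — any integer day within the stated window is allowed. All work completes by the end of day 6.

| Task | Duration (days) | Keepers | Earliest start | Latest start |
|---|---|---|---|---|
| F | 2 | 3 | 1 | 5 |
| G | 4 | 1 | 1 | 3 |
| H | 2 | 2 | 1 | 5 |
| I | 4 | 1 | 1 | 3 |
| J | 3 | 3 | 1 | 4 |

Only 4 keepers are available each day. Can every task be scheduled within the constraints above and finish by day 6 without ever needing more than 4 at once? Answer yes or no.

no

Total keeper-days = 27; over 6 days the average is 27/6 > 4, so some day must exceed 4.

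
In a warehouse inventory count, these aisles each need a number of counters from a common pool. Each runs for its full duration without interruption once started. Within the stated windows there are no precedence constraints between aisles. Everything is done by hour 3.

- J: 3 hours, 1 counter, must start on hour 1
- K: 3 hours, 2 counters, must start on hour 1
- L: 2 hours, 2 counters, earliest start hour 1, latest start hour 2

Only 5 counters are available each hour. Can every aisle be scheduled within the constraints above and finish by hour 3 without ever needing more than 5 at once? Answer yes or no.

yes

Schedule J@1, K@1, L@1: h1:5  h2:5  h3:3 — peak 5 ≤ 5.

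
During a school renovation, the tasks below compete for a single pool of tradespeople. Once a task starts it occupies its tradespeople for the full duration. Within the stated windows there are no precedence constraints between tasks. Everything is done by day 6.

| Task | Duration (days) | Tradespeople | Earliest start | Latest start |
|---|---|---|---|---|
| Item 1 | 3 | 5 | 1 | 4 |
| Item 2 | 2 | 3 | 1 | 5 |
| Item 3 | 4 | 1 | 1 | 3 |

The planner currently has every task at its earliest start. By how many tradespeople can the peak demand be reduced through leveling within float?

3

Early-start peak: d1:9  d2:9  d3:6  d4:1  d5:0  d6:0 ⇒ 9.
Leveled (Item 1@1, Item 2@4, Item 3@1): d1:6  d2:6  d3:6  d4:4  d5:3  d6:0 ⇒ 6.
Reduction 9 − 6 = 3.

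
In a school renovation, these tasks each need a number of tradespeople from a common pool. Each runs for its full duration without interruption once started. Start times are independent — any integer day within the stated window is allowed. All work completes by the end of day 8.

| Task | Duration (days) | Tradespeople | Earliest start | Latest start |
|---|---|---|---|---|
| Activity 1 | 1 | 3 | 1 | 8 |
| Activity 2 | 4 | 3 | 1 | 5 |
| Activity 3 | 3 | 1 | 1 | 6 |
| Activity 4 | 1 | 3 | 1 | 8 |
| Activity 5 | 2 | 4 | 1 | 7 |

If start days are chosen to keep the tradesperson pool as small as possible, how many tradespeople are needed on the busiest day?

Early-start (Activity 1@1, Activity 2@1, Activity 3@1, Activity 4@1, Activity 5@1) gives peak 14: d1:14  d2:8  d3:4  d4:3  d5:0  d6:0  d7:0  d8:0.
Shift Activity 2→2, Activity 4→6, Activity 5→7.
Schedule Activity 1@1, Activity 2@2, Activity 3@1, Activity 4@6, Activity 5@7: d1:4  d2:4  d3:4  d4:3  d5:3  d6:3  d7:4  d8:4 — peak 4.
Total tradesperson-days = 29 over 8 days ⇒ peak ≥ ⌈29/8⌉ = 4, so 4 is optimal.

4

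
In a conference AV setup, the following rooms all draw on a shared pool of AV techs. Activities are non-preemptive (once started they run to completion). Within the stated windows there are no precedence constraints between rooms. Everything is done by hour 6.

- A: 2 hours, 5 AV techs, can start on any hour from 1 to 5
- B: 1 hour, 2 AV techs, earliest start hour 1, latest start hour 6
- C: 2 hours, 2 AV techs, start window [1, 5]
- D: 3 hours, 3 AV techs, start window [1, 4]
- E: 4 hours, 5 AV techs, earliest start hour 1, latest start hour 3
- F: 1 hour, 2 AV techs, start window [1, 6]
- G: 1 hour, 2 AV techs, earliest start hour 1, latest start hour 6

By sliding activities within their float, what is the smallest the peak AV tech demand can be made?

Early-start (A@1, B@1, C@1, D@1, E@1, F@1, G@1) gives peak 21: h1:21  h2:15  h3:8  h4:5  h5:0  h6:0.
Shift D→3, E→3, F→2, G→6.
Schedule A@1, B@1, C@1, D@3, E@3, F@2, G@6: h1:9  h2:9  h3:8  h4:8  h5:8  h6:7 — peak 9.
Total AV tech-hours = 49 over 6 hours ⇒ peak ≥ ⌈49/6⌉ = 9, so 9 is optimal.

9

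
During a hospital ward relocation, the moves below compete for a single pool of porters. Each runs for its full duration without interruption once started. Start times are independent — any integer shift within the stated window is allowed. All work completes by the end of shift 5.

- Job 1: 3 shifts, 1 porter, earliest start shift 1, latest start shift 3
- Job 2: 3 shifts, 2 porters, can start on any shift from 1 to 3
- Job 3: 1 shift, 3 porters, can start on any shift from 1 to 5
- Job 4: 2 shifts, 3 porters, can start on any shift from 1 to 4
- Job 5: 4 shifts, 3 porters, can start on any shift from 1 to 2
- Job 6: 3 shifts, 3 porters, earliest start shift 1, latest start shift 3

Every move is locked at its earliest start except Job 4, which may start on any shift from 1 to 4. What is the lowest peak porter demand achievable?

12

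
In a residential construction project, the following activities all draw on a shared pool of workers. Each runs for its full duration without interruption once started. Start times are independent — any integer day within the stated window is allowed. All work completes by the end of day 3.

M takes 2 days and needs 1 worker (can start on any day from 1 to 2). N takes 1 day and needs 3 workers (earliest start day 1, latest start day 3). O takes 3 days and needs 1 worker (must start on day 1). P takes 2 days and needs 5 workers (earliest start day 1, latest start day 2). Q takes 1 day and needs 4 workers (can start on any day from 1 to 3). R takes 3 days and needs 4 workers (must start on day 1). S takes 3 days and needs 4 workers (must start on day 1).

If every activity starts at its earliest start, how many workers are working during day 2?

15

At early start, day 2 has: M, O, P, R, S.
Demand: 1 + 1 + 5 + 4 + 4 = 15.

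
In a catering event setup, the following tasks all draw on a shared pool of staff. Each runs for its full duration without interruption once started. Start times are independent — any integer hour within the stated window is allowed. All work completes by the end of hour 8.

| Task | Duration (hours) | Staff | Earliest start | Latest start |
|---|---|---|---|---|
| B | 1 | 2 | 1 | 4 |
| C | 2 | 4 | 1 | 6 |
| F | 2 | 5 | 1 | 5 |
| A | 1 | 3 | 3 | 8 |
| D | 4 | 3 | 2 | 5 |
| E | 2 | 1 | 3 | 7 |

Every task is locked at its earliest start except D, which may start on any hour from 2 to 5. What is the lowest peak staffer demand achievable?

D@2: h1:11  h2:12  h3:7  h4:4  h5:3  h6:0  h7:0  h8:0 → peak 12
D@3: h1:11  h2:9  h3:7  h4:4  h5:3  h6:3  h7:0  h8:0 → peak 11
D@4: h1:11  h2:9  h3:4  h4:4  h5:3  h6:3  h7:3  h8:0 → peak 11
D@5: h1:11  h2:9  h3:4  h4:1  h5:3  h6:3  h7:3  h8:3 → peak 11
Best is D@3, peak 11.

11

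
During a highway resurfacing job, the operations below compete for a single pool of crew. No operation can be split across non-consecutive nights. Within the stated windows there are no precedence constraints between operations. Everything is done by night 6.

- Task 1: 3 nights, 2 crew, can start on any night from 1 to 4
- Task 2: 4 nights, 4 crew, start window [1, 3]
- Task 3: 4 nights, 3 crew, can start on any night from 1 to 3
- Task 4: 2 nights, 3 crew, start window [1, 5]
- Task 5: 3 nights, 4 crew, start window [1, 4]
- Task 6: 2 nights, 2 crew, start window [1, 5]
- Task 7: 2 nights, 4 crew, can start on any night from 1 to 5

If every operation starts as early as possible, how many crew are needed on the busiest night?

22

Early-start schedule: Task 1@1, Task 2@1, Task 3@1, Task 4@1, Task 5@1, Task 6@1, Task 7@1.
Load per night: night 1: 22, night 2: 22, night 3: 13, night 4: 7, night 5: 0, night 6: 0.
Peak is 22.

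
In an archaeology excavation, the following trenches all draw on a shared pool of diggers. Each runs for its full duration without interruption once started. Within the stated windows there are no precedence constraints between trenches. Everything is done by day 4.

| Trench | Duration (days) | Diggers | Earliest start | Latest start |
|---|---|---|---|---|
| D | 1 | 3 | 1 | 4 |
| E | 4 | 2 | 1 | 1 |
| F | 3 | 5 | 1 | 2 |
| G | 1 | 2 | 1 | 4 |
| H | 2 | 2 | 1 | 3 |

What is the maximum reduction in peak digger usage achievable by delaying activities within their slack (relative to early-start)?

5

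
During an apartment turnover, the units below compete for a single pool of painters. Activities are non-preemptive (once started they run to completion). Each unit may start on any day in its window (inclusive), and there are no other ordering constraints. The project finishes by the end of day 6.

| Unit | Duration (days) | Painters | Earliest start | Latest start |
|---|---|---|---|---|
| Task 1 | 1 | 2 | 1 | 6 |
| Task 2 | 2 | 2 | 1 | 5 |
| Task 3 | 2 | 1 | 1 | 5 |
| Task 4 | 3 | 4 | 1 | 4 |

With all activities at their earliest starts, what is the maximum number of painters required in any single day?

9

Early-start schedule: Task 1@1, Task 2@1, Task 3@1, Task 4@1.
Load per day: day 1: 9, day 2: 7, day 3: 4, day 4: 0, day 5: 0, day 6: 0.
Peak is 9.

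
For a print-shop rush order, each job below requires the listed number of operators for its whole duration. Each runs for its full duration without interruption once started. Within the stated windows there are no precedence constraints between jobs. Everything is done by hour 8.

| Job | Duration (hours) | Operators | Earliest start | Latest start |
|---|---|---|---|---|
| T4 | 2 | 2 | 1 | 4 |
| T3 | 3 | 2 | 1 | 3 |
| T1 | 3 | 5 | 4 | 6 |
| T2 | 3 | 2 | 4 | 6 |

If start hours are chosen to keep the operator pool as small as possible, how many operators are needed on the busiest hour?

7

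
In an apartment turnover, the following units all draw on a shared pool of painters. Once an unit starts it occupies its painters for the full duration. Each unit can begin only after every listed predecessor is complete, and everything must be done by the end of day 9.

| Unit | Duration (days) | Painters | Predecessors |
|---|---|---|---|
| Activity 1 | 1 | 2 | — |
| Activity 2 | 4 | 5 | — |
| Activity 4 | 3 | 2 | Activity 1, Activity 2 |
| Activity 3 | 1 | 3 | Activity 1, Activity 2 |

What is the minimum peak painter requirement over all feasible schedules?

5

Early-start (Activity 1@1, Activity 2@1, Activity 4@5, Activity 3@5) gives peak 7: d1:7  d2:5  d3:5  d4:5  d5:5  d6:2  d7:2  d8:0  d9:0.
Shift Activity 2→2, Activity 4→6, Activity 3→6.
Schedule Activity 1@1, Activity 2@2, Activity 4@6, Activity 3@6: d1:2  d2:5  d3:5  d4:5  d5:5  d6:5  d7:2  d8:2  d9:0 — peak 5.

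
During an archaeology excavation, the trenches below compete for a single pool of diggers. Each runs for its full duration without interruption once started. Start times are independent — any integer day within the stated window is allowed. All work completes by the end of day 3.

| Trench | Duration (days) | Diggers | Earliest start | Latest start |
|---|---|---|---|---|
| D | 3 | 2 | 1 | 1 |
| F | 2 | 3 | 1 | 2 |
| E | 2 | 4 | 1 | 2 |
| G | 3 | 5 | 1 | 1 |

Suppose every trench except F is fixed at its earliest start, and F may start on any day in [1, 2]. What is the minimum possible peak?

14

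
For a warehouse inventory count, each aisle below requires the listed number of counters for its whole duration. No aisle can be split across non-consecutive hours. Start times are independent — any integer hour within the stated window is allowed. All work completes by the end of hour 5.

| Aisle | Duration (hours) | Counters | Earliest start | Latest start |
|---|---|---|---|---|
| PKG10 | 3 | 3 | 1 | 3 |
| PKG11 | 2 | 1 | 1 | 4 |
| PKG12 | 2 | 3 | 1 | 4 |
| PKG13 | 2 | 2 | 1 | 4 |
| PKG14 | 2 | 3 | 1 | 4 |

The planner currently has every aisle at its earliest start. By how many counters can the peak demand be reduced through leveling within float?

6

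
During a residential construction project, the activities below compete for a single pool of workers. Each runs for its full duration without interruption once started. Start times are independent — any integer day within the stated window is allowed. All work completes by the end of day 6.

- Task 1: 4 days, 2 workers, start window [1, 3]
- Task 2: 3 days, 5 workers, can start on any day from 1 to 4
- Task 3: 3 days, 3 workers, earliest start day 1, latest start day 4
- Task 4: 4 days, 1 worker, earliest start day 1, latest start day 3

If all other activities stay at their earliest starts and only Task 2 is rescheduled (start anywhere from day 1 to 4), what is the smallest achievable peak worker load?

8

Task 2@1: d1:11  d2:11  d3:11  d4:3  d5:0  d6:0 → peak 11
Task 2@2: d1:6  d2:11  d3:11  d4:8  d5:0  d6:0 → peak 11
Task 2@3: d1:6  d2:6  d3:11  d4:8  d5:5  d6:0 → peak 11
Task 2@4: d1:6  d2:6  d3:6  d4:8  d5:5  d6:5 → peak 8
Best is Task 2@4, peak 8.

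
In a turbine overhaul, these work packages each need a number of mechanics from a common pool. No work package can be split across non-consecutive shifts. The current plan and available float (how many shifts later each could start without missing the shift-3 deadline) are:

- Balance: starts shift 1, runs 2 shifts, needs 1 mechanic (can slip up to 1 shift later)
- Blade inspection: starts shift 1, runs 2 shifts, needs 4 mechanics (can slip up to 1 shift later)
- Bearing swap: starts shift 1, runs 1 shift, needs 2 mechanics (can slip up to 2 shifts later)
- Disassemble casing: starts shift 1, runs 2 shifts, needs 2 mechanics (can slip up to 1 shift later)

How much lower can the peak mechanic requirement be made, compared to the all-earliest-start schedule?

Early-start peak: s1:9  s2:7  s3:0 ⇒ 9.
Leveled (Balance@1, Blade inspection@1, Bearing swap@1, Disassemble casing@2): s1:7  s2:7  s3:2 ⇒ 7.
Reduction 9 − 7 = 2.

2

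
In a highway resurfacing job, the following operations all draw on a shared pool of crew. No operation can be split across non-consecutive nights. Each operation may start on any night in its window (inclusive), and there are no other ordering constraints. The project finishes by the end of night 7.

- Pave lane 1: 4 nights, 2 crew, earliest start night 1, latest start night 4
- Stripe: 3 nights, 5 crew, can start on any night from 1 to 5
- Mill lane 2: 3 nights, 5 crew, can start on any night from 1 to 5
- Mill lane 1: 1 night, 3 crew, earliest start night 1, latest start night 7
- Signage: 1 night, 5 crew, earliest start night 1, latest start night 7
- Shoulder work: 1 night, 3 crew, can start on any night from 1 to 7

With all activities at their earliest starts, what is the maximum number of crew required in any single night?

23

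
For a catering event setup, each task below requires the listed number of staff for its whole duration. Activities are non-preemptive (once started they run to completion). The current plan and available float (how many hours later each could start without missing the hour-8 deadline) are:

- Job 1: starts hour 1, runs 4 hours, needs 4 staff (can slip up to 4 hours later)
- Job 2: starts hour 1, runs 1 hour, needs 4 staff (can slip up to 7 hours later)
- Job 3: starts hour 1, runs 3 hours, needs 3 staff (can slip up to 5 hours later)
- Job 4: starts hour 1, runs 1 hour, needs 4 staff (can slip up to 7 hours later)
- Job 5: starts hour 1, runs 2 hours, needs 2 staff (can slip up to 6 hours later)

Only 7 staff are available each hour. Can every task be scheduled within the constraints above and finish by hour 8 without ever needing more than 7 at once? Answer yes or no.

yes

Schedule Job 1@1, Job 2@5, Job 3@1, Job 4@6, Job 5@4: h1:7  h2:7  h3:7  h4:6  h5:6  h6:4  h7:0  h8:0 — peak 7 ≤ 7.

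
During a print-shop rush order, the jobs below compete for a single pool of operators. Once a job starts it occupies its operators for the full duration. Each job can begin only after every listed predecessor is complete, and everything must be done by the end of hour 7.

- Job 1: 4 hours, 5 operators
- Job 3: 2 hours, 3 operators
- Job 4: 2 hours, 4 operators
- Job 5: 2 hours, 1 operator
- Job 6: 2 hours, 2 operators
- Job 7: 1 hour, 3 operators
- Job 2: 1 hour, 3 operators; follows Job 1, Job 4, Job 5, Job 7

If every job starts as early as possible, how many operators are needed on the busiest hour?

18

Early-start schedule: Job 1@1, Job 3@1, Job 4@1, Job 5@1, Job 6@1, Job 7@1, Job 2@5.
Load per hour: hour 1: 18, hour 2: 15, hour 3: 5, hour 4: 5, hour 5: 3, hour 6: 0, hour 7: 0.
Peak is 18.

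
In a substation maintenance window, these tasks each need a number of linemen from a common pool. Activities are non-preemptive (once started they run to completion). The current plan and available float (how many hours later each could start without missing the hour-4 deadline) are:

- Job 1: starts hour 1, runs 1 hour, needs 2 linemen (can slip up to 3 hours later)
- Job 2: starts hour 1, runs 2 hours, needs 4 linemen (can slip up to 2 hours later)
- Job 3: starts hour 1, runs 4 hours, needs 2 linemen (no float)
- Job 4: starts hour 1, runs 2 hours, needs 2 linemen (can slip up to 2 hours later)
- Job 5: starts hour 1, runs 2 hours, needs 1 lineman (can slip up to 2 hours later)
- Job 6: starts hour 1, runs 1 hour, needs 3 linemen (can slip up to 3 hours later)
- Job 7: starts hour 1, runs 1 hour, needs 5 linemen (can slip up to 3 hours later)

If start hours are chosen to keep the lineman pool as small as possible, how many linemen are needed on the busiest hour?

Early-start (Job 1@1, Job 2@1, Job 3@1, Job 4@1, Job 5@1, Job 6@1, Job 7@1) gives peak 19: h1:19  h2:9  h3:2  h4:2.
Shift Job 4→2, Job 5→3, Job 6→3, Job 7→4.
Schedule Job 1@1, Job 2@1, Job 3@1, Job 4@2, Job 5@3, Job 6@3, Job 7@4: h1:8  h2:8  h3:8  h4:8 — peak 8.
Total lineman-hours = 32 over 4 hours ⇒ peak ≥ ⌈32/4⌉ = 8, so 8 is optimal.

8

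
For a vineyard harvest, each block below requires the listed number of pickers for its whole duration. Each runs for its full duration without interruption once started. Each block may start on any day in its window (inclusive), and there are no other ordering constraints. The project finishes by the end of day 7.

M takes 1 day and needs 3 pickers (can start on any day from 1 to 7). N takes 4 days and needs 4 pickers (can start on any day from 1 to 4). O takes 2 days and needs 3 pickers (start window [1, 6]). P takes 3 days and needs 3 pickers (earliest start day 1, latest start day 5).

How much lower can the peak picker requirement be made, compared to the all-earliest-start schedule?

7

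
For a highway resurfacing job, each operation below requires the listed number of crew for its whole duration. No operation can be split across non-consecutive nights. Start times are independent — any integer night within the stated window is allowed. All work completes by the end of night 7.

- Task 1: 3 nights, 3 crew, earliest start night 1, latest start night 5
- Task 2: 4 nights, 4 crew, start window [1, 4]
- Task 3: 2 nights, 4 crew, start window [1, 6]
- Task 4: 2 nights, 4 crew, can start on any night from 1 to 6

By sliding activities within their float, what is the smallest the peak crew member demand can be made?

8

Early-start (Task 1@1, Task 2@1, Task 3@1, Task 4@1) gives peak 15: n1:15  n2:15  n3:7  n4:4  n5:0  n6:0  n7:0.
Shift Task 3→4, Task 4→5.
Schedule Task 1@1, Task 2@1, Task 3@4, Task 4@5: n1:7  n2:7  n3:7  n4:8  n5:8  n6:4  n7:0 — peak 8.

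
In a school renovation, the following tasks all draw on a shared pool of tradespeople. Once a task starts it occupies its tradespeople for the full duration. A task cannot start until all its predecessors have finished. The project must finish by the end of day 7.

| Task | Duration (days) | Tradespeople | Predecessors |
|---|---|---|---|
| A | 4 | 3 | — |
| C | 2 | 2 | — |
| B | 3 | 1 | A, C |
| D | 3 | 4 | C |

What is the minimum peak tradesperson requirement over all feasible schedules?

Early-start (A@1, C@1, B@5, D@3) gives peak 7: d1:5  d2:5  d3:7  d4:7  d5:5  d6:1  d7:1.
Shift D→5.
Schedule A@1, C@1, B@5, D@5: d1:5  d2:5  d3:3  d4:3  d5:5  d6:5  d7:5 — peak 5.
Total tradesperson-days = 31 over 7 days ⇒ peak ≥ ⌈31/7⌉ = 5, so 5 is optimal.

5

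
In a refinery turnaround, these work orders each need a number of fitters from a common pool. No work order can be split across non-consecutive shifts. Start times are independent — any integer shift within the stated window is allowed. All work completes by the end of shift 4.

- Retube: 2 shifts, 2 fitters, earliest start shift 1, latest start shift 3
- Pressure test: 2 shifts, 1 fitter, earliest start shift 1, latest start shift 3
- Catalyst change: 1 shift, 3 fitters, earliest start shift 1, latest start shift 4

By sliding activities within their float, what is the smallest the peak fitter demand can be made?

Early-start (Retube@1, Pressure test@1, Catalyst change@1) gives peak 6: s1:6  s2:3  s3:0  s4:0.
Shift Catalyst change→3.
Schedule Retube@1, Pressure test@1, Catalyst change@3: s1:3  s2:3  s3:3  s4:0 — peak 3.
Total fitter-shifts = 9 over 4 shifts ⇒ peak ≥ ⌈9/4⌉ = 3, so 3 is optimal.

3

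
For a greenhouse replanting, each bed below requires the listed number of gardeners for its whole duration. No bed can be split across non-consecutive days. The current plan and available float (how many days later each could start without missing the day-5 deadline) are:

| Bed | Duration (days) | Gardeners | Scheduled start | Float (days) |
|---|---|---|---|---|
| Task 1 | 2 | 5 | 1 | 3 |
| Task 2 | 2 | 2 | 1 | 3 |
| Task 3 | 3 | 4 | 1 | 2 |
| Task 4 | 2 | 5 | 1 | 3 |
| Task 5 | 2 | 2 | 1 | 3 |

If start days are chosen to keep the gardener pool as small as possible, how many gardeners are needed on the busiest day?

9

Early-start (Task 1@1, Task 2@1, Task 3@1, Task 4@1, Task 5@1) gives peak 18: d1:18  d2:18  d3:4  d4:0  d5:0.
Shift Task 3→3, Task 4→3.
Schedule Task 1@1, Task 2@1, Task 3@3, Task 4@3, Task 5@1: d1:9  d2:9  d3:9  d4:9  d5:4 — peak 9.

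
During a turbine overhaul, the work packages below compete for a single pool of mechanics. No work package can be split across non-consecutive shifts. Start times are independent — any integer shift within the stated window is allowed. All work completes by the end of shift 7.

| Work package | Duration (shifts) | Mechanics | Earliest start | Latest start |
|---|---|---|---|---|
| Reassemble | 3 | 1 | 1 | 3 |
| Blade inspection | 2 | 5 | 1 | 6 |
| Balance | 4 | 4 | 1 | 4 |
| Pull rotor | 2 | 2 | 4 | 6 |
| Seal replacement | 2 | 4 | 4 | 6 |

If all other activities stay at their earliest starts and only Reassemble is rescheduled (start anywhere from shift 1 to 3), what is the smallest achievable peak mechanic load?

10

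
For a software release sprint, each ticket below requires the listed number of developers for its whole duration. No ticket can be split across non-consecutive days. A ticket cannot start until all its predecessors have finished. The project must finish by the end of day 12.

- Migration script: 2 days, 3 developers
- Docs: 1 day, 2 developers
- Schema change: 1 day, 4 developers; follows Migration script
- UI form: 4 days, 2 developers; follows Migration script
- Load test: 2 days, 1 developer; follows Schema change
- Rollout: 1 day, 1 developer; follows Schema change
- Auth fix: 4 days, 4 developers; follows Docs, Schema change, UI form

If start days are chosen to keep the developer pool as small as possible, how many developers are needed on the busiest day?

4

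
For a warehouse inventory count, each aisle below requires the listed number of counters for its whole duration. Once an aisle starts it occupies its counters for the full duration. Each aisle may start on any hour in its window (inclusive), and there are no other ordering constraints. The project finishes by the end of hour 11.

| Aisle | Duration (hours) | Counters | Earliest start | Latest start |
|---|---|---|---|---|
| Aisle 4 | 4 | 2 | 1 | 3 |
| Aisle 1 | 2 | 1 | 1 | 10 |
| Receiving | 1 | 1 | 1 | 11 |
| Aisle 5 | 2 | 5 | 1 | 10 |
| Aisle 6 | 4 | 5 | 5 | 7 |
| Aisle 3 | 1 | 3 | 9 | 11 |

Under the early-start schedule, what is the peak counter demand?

9

Early-start schedule: Aisle 4@1, Aisle 1@1, Receiving@1, Aisle 5@1, Aisle 6@5, Aisle 3@9.
Load per hour: hour 1: 9, hour 2: 8, hour 3: 2, hour 4: 2, hour 5: 5, hour 6: 5, hour 7: 5, hour 8: 5, hour 9: 3, hour 10: 0, hour 11: 0.
Peak is 9.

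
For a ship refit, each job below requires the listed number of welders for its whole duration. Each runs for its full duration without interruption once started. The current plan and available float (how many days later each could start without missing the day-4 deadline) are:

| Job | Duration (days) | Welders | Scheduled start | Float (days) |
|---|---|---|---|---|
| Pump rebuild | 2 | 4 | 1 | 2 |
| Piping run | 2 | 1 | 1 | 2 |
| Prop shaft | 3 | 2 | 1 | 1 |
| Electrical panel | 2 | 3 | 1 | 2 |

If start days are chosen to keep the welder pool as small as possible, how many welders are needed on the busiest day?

6

Early-start (Pump rebuild@1, Piping run@1, Prop shaft@1, Electrical panel@1) gives peak 10: d1:10  d2:10  d3:2  d4:0.
Shift Piping run→3, Electrical panel→3.
Schedule Pump rebuild@1, Piping run@3, Prop shaft@1, Electrical panel@3: d1:6  d2:6  d3:6  d4:4 — peak 6.
Total welder-days = 22 over 4 days ⇒ peak ≥ ⌈22/4⌉ = 6, so 6 is optimal.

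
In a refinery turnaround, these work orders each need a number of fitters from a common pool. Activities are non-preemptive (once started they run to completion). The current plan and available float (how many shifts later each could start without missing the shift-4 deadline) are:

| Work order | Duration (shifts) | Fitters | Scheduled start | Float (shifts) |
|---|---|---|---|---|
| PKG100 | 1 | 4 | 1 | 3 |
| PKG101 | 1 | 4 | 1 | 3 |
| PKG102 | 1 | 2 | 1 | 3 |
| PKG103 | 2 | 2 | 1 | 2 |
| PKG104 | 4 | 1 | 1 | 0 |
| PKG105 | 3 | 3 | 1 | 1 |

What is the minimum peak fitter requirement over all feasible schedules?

8

Early-start (PKG100@1, PKG101@1, PKG102@1, PKG103@1, PKG104@1, PKG105@1) gives peak 16: s1:16  s2:6  s3:4  s4:1.
Shift PKG101→2, PKG103→3, PKG105→2.
Schedule PKG100@1, PKG101@2, PKG102@1, PKG103@3, PKG104@1, PKG105@2: s1:7  s2:8  s3:6  s4:6 — peak 8.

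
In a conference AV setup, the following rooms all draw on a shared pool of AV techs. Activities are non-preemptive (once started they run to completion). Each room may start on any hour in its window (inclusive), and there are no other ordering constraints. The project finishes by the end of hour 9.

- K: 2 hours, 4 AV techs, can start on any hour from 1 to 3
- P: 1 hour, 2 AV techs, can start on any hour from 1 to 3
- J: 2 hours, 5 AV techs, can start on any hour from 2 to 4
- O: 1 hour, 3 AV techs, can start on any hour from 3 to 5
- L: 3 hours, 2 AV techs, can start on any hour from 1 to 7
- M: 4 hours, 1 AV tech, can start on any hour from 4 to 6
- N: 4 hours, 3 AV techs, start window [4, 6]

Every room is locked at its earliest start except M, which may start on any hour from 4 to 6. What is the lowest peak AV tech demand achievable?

M@4: h1:8  h2:11  h3:10  h4:4  h5:4  h6:4  h7:4  h8:0  h9:0 → peak 11
M@5: h1:8  h2:11  h3:10  h4:3  h5:4  h6:4  h7:4  h8:1  h9:0 → peak 11
M@6: h1:8  h2:11  h3:10  h4:3  h5:3  h6:4  h7:4  h8:1  h9:1 → peak 11
Best is M@4, peak 11.

11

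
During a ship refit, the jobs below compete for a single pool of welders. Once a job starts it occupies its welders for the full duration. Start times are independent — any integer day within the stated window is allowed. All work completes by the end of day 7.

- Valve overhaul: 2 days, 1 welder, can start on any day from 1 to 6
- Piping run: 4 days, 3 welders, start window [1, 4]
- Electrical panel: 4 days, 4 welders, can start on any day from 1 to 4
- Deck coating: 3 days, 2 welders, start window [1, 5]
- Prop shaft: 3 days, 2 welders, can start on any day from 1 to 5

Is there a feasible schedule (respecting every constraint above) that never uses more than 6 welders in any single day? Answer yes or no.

no

The minimum achievable peak is 7; 6 < 7, so no feasible schedule stays within the cap.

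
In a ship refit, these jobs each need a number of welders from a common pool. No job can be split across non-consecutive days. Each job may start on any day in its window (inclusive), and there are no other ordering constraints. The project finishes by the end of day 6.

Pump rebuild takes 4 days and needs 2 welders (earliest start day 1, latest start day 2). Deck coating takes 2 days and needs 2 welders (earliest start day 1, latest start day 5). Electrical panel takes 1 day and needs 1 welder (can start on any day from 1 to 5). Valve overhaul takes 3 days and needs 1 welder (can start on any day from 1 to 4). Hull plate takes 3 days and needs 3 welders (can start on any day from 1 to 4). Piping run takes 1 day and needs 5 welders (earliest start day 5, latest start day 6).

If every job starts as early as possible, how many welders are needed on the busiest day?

Early-start schedule: Pump rebuild@1, Deck coating@1, Electrical panel@1, Valve overhaul@1, Hull plate@1, Piping run@5.
Load per day: day 1: 9, day 2: 8, day 3: 6, day 4: 2, day 5: 5, day 6: 0.
Peak is 9.

9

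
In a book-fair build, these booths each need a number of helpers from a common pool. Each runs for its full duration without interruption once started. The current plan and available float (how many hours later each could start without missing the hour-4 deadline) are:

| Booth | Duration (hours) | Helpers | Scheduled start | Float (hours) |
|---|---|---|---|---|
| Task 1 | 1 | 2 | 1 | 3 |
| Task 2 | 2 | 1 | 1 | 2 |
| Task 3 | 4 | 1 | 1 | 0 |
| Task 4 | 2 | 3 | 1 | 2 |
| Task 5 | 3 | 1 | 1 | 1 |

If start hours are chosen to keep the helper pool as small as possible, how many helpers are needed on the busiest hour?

Early-start (Task 1@1, Task 2@1, Task 3@1, Task 4@1, Task 5@1) gives peak 8: h1:8  h2:6  h3:2  h4:1.
Shift Task 4→3.
Schedule Task 1@1, Task 2@1, Task 3@1, Task 4@3, Task 5@1: h1:5  h2:3  h3:5  h4:4 — peak 5.
Total helper-hours = 17 over 4 hours ⇒ peak ≥ ⌈17/4⌉ = 5, so 5 is optimal.

5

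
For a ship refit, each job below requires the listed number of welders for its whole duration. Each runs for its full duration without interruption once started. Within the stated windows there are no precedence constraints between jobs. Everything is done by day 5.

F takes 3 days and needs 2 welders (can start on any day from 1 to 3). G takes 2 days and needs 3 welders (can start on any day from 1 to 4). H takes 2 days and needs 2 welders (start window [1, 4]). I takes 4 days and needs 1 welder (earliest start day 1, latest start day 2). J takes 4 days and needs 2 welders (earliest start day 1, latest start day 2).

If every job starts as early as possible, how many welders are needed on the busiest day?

Early-start schedule: F@1, G@1, H@1, I@1, J@1.
Load per day: day 1: 10, day 2: 10, day 3: 5, day 4: 3, day 5: 0.
Peak is 10.

10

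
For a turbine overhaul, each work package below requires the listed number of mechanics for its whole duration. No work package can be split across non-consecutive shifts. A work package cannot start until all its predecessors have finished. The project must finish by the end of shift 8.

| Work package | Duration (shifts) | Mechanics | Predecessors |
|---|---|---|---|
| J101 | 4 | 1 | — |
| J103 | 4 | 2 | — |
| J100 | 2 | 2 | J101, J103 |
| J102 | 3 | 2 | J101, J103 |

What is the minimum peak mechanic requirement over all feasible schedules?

4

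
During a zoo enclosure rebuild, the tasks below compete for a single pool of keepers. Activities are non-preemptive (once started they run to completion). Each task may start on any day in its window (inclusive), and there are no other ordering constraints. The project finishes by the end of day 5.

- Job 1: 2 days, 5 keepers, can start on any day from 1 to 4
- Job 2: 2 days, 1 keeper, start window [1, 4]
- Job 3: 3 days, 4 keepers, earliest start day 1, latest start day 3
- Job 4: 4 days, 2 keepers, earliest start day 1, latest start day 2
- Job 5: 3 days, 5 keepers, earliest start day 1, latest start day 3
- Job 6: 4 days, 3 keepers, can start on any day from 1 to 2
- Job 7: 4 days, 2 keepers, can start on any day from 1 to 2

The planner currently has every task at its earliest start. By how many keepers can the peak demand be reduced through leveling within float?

Early-start peak: d1:22  d2:22  d3:16  d4:7  d5:0 ⇒ 22.
Leveled (Job 1@1, Job 2@1, Job 3@3, Job 4@1, Job 5@3, Job 6@1, Job 7@1): d1:13  d2:13  d3:16  d4:16  d5:9 ⇒ 16.
Reduction 22 − 16 = 6.

6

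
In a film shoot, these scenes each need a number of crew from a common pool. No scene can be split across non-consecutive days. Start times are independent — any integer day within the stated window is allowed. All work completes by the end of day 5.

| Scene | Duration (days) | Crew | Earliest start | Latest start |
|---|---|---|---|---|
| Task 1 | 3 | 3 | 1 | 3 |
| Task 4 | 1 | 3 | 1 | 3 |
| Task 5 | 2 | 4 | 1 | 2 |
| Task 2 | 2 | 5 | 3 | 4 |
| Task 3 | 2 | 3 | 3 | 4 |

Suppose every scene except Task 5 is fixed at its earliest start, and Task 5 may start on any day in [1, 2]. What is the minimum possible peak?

Task 5@1: d1:10  d2:7  d3:11  d4:8  d5:0 → peak 11
Task 5@2: d1:6  d2:7  d3:15  d4:8  d5:0 → peak 15
Best is Task 5@1, peak 11.

11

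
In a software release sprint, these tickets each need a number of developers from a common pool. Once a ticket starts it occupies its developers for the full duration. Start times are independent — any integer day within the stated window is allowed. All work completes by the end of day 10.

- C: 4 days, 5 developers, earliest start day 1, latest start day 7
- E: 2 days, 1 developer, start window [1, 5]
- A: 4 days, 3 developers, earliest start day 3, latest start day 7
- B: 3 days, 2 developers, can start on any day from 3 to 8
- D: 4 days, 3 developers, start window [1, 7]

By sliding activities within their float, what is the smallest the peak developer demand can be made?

7

Early-start (C@1, E@1, A@3, B@3, D@1) gives peak 13: d1:9  d2:9  d3:13  d4:13  d5:5  d6:3  d7:0  d8:0  d9:0  d10:0.
Shift A→5, D→6.
Schedule C@1, E@1, A@5, B@3, D@6: d1:6  d2:6  d3:7  d4:7  d5:5  d6:6  d7:6  d8:6  d9:3  d10:0 — peak 7.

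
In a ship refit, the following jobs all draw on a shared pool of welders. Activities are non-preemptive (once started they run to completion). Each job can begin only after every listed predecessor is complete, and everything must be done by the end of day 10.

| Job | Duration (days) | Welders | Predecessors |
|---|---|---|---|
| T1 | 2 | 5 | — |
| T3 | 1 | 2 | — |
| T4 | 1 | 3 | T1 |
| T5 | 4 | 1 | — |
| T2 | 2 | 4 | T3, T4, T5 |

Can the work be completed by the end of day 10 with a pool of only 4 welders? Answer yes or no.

no

The minimum achievable peak is 5; 4 < 5, so no feasible schedule stays within the cap.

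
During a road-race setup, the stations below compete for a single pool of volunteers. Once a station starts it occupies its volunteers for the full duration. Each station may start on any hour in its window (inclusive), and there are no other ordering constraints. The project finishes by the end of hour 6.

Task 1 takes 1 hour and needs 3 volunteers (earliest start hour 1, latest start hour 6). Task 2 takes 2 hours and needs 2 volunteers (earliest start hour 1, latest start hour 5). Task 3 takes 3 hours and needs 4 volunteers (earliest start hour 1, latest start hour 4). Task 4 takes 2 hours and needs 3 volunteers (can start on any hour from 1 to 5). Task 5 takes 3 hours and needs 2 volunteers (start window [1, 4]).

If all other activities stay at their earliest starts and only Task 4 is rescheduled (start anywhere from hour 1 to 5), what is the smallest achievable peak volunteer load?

Task 4@1: h1:14  h2:11  h3:6  h4:0  h5:0  h6:0 → peak 14
Task 4@2: h1:11  h2:11  h3:9  h4:0  h5:0  h6:0 → peak 11
Task 4@3: h1:11  h2:8  h3:9  h4:3  h5:0  h6:0 → peak 11
Task 4@4: h1:11  h2:8  h3:6  h4:3  h5:3  h6:0 → peak 11
Task 4@5: h1:11  h2:8  h3:6  h4:0  h5:3  h6:3 → peak 11
Best is Task 4@2, peak 11.

11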